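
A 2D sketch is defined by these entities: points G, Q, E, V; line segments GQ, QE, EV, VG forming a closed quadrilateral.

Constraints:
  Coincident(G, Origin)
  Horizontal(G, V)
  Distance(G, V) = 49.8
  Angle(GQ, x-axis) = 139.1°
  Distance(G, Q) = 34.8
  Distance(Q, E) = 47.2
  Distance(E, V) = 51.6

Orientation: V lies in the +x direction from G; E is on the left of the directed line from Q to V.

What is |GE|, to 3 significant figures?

43.9

G is at the origin; G and V share the same y with |GV| = 49.8 and V in +x, so V = (49.8, 0). GQ runs at 139.1° with |GQ| = 34.8, so Q = (-26.3, 22.8). E is determined by |QE| = 47.2 and |EV| = 51.6 together: it lies at the intersection of circle(Q, 47.2) and circle(V, 51.6). With |QV| = 79.4, the foot of the radical line on QV is 37.0 from Q and the perpendicular offset is √(47.2² − 37.0²) = 29.3. Taking the left-of-QV solution: E = (17.5, 40.3).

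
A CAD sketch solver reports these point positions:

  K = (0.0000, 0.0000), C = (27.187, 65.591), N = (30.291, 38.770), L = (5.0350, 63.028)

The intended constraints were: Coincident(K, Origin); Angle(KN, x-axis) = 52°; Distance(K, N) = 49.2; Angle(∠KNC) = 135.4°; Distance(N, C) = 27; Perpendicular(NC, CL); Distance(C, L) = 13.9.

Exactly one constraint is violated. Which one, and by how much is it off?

Distance(C, L) = 13.9 — off by 8.40.

K = (0.00, 0.00) ✓; KN at 52.00° ✓; |KN| = 49.20 ✓; ∠KNC = 135.4° ✓; |NC| = 27.00 ✓; ∠(NC, CL) = 90.00° ✓; |CL| = 22.30 ✗.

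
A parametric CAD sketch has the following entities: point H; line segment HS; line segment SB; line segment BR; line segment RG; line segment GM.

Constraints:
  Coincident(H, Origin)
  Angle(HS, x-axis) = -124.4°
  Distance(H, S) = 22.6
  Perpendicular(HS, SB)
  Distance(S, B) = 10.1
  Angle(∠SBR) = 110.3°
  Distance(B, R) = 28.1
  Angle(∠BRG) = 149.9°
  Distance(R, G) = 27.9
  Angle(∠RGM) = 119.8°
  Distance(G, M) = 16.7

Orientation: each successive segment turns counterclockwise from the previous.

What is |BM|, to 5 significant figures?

60.512

H is at the origin; HS runs at -124.4° with length 22.6, so S = (-12.768, -18.648). HS is perpendicular to SB, so SB runs at -34.400°; with |SB| = 10.1, B = (-4.4346, -24.354). ∠SBR = 110.3° gives BR at 35.300° from the x-axis; with |BR| = 28.1, R = (18.499, -8.1159). ∠BRG = 149.9° gives RG at 65.400° from the x-axis; with |RG| = 27.9, G = (30.113, 17.252). ∠RGM = 119.8° gives GM at 125.60° from the x-axis; with |GM| = 16.7, M = (20.392, 30.831). Then |BM| = |M − B| = 60.512.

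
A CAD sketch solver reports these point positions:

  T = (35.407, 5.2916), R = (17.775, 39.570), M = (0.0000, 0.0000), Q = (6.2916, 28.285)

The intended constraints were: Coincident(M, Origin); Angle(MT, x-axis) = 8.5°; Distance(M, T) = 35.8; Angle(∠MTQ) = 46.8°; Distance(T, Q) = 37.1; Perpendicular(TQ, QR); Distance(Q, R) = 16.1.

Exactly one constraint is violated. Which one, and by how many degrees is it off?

Perpendicular(TQ, QR) — off by 7.20°.

M = (0.00, 0.00) ✓; MT at 8.500° ✓; |MT| = 35.80 ✓; ∠MTQ = 46.80° ✓; |TQ| = 37.10 ✓; ∠(TQ, QR) = 97.20° ✗; |QR| = 16.10 ✓.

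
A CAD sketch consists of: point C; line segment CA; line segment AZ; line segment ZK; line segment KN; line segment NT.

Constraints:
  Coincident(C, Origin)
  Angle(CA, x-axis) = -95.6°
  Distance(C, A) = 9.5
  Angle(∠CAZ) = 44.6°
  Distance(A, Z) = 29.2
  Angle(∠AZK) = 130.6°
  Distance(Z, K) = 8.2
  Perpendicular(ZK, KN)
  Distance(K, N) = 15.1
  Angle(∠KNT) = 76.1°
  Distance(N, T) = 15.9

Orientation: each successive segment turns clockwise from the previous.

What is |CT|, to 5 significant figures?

10.354

C is at the origin; CA runs at -95.6° with length 9.5, so A = (-0.92704, -9.4547). ∠CAZ = 44.6° gives AZ at 129.00° from the x-axis; with |AZ| = 29.2, Z = (-19.303, 13.238). ∠AZK = 130.6° gives ZK at 79.600° from the x-axis; with |ZK| = 8.2, K = (-17.823, 21.303). ZK is perpendicular to KN, so KN runs at -10.400°; with |KN| = 15.1, N = (-2.9710, 18.577). ∠KNT = 76.1° gives NT at -114.30° from the x-axis; with |NT| = 15.9, T = (-9.5141, 4.0861). Then |CT| = |T − C| = 10.354.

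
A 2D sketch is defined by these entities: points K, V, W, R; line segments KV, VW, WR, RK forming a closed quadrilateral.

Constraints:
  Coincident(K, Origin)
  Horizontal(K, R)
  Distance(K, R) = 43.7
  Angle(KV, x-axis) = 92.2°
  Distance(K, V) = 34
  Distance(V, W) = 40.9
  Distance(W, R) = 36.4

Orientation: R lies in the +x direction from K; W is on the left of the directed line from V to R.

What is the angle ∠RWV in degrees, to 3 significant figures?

93.5°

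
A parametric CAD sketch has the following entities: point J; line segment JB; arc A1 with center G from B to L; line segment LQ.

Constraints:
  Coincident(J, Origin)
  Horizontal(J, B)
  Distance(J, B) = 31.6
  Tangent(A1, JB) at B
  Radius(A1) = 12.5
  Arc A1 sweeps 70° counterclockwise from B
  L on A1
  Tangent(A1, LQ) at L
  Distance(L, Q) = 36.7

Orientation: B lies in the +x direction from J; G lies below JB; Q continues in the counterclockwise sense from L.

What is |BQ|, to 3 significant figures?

49.1

J is at the origin; JB is horizontal with |JB| = 31.6 and B on the +x side, so B = (31.6, 0.00). The tangent condition forces GB to be normal to JB, so G = B + (0, -12.5) = (31.6, -12.5). On A1, B sits at bearing 90° from G; a 70° counterclockwise sweep puts L at bearing 160°, so L = G + 12.5·(cos 160°, sin 160°) = (19.9, -8.22). A1 meets LQ tangentially, so GL is at right angles to LQ, so LQ runs along (−sin 160°, cos 160°); with |LQ| = 36.7, Q = (7.30, -42.7). Then |BQ| = |Q − B| = 49.1.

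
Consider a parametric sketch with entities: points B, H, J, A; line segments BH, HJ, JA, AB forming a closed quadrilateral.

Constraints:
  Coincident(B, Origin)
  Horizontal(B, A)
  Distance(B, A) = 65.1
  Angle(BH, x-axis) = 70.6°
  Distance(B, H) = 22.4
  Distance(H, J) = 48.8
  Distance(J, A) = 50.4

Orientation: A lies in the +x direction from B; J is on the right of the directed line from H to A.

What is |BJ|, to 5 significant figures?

33.498

Checks: |HJ| = 48.80 ✓; |JA| = 50.40 ✓.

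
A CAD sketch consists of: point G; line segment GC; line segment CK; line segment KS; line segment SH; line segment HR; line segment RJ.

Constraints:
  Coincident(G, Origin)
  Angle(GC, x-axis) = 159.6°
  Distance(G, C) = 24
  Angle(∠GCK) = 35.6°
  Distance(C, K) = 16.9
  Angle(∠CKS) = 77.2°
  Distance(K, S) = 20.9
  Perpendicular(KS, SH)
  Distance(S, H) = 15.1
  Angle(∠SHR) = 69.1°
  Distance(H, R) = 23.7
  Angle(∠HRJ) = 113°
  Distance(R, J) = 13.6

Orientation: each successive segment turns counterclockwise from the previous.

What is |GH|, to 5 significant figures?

22.182

∠CKS = 77.2° gives KS at 46.800° from the x-axis; with |KS| = 20.9, S = (1.2626, 9.5904). KS ⟂ SH, so SH runs at 136.80°; with |SH| = 15.1, H = (-9.7448, 19.927). Then |GH| = |H − G| = 22.182.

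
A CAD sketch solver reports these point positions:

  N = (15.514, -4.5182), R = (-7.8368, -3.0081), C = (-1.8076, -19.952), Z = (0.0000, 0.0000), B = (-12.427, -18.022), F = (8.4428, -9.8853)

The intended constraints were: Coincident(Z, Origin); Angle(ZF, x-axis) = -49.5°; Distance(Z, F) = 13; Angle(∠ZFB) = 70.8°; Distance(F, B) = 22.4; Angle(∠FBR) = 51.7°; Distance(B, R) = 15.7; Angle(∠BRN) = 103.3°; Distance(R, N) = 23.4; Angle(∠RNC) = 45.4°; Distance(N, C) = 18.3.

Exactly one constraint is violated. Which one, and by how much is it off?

Distance(N, C) = 18.3 — off by 4.90.

Z = (0.00, 0.00) ✓; ZF at -49.50° ✓; |ZF| = 13.00 ✓; ∠ZFB = 70.80° ✓; |FB| = 22.40 ✓; ∠FBR = 51.70° ✓; |BR| = 15.70 ✓; ∠BRN = 103.3° ✓; |RN| = 23.40 ✓; ∠RNC = 45.40° ✓; |NC| = 23.20 ✗.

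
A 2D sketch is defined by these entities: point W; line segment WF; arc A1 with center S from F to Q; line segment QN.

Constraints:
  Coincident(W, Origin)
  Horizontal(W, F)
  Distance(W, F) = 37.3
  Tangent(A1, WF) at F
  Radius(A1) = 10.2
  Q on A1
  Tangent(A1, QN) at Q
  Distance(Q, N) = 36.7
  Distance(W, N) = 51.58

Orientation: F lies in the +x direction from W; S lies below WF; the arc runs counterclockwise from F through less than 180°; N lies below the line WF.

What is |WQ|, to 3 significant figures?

28.7

W is at the origin; WF is horizontal with |WF| = 37.3 and F on the +x side, so F = (37.3, 0.00). Tangency of A1 to WF means the radius SF is perpendicular to WF, so S = F + (0, -10.2) = (37.3, -10.2). Since SQ ⟂ QN (tangency), |SN| = √(10.2² + 36.7²) = 38.1 regardless of where Q sits on A1. So N lies on both circle(W, 51.58) and circle(S, 38.1); the below-WF intersection is N = (23.7, -45.8). Q is the foot of the tangent from N: Q = (27.1, -9.25).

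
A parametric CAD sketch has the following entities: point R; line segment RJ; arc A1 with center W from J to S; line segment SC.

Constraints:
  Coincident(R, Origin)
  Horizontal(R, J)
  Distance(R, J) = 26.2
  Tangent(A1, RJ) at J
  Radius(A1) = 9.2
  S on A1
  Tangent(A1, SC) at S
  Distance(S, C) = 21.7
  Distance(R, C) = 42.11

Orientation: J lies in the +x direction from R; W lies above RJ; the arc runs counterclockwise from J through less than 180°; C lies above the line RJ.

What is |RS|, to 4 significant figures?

36.96

Checks: R = (0.00, 0.00) ✓; |WS| = 9.200 ✓; ∠(WS, SC) = 90.00° ✓; |SC| = 21.70 ✓; |RC| = 42.11 ✓.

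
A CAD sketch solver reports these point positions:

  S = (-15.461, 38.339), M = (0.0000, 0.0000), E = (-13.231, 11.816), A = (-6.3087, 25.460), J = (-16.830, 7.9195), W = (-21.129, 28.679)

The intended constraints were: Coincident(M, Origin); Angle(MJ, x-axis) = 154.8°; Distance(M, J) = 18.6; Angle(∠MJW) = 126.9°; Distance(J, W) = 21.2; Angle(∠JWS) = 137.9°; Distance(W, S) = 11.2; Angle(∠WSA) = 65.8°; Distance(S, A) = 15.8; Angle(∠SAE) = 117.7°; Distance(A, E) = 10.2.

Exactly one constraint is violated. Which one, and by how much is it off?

Distance(A, E) = 10.2 — off by 5.10.

M = (0.00, 0.00) ✓; MJ at 154.8° ✓; |MJ| = 18.60 ✓; ∠MJW = 126.9° ✓; |JW| = 21.20 ✓; ∠JWS = 137.9° ✓; |WS| = 11.20 ✓; ∠WSA = 65.80° ✓; |SA| = 15.80 ✓; ∠SAE = 117.7° ✓; |AE| = 15.30 ✗.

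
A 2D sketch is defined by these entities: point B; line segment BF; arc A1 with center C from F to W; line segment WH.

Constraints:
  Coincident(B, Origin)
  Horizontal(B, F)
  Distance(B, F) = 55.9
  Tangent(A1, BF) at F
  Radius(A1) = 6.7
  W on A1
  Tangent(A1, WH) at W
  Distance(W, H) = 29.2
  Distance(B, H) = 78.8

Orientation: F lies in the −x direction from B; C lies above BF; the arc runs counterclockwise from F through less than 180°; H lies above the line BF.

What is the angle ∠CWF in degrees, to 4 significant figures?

22.24°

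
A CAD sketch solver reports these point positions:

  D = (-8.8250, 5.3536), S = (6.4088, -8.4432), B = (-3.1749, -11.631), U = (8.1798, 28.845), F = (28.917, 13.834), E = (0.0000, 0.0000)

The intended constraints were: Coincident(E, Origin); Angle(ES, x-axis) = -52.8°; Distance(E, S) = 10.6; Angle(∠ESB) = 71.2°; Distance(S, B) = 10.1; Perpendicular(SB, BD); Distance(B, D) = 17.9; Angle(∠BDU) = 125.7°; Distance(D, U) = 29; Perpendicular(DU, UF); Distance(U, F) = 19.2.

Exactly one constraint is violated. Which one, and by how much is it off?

Distance(U, F) = 19.2 — off by 6.40.

E = (0.00, 0.00) ✓; ES at -52.80° ✓; |ES| = 10.60 ✓; ∠ESB = 71.20° ✓; |SB| = 10.10 ✓; ∠(SB, BD) = 90.00° ✓; |BD| = 17.90 ✓; ∠BDU = 125.7° ✓; |DU| = 29.00 ✓; ∠(DU, UF) = 90.00° ✓; |UF| = 25.60 ✗.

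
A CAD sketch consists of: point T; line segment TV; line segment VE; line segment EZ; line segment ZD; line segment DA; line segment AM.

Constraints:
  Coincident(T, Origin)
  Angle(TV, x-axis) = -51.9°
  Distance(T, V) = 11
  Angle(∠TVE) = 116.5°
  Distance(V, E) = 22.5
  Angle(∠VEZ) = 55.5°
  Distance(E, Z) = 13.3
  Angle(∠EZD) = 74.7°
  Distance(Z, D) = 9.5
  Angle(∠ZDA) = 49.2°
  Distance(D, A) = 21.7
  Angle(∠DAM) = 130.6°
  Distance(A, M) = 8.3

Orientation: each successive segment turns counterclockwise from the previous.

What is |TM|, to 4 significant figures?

40.78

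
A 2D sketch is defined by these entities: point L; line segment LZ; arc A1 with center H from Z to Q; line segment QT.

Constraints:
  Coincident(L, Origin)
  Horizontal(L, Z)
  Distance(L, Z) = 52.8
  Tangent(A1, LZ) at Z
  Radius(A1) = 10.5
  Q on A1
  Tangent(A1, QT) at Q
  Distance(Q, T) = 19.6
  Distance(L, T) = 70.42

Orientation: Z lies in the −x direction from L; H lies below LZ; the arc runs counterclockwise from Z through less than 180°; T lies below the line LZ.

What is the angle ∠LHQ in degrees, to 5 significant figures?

167.31°

L is at the origin; LZ is horizontal with |LZ| = 52.8 and Z on the −x side, so Z = (-52.800, 0.0000). The tangent condition forces HZ to be normal to LZ, so H = Z + (0, -10.5) = (-52.800, -10.500). Since HQ ⟂ QT (tangency), |HT| = √(10.5² + 19.6²) = 22.235 regardless of where Q sits on A1. So T lies on both circle(L, 70.42) and circle(H, 22.235); the below-LZ intersection is T = (-63.790, -29.829). Q is the foot of the tangent from T: Q = (-63.297, -10.236).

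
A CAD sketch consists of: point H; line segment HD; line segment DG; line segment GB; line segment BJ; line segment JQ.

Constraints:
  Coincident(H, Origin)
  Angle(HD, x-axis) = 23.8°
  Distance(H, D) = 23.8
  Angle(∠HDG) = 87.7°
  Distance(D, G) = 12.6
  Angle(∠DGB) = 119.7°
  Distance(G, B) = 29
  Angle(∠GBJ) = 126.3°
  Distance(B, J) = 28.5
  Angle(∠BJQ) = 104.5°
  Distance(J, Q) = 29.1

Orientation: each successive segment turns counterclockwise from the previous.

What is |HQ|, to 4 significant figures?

26.77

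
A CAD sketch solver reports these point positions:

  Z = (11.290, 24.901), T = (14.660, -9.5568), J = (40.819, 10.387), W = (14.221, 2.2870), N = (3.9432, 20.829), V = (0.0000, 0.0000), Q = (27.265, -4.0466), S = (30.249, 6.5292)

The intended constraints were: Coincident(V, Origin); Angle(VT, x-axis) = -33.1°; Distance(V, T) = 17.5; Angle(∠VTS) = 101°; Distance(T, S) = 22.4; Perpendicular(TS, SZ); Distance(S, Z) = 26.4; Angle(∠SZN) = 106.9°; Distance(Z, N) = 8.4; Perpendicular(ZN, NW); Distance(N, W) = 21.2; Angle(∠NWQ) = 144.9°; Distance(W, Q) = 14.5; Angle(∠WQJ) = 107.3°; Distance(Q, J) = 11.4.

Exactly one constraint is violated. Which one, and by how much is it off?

Distance(Q, J) = 11.4 — off by 8.40.

V = (0.00, 0.00) ✓; VT at -33.10° ✓; |VT| = 17.50 ✓; ∠VTS = 101.0° ✓; |TS| = 22.40 ✓; ∠(TS, SZ) = 90.00° ✓; |SZ| = 26.40 ✓; ∠SZN = 106.9° ✓; |ZN| = 8.400 ✓; ∠(ZN, NW) = 90.00° ✓; |NW| = 21.20 ✓; ∠NWQ = 144.9° ✓; |WQ| = 14.50 ✓; ∠WQJ = 107.3° ✓; |QJ| = 19.80 ✗.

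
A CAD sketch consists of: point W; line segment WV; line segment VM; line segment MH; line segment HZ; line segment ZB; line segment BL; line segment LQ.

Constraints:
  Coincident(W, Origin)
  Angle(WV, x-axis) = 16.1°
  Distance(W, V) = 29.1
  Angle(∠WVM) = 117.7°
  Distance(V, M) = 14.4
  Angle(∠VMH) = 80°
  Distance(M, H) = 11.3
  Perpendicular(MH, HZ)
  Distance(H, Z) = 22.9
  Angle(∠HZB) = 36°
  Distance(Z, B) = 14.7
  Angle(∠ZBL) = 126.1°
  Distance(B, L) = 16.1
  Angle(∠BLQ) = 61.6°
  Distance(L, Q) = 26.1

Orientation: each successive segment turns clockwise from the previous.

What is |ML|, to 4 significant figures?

8.746

∠HZB = 36.0° gives ZB at -20.20° from the x-axis; with |ZB| = 14.7, B = (29.59, 5.344). ∠ZBL = 126.1° gives BL at -74.10° from the x-axis; with |BL| = 16.1, L = (34.00, -10.14). Then |ML| = |L − M| = 8.746.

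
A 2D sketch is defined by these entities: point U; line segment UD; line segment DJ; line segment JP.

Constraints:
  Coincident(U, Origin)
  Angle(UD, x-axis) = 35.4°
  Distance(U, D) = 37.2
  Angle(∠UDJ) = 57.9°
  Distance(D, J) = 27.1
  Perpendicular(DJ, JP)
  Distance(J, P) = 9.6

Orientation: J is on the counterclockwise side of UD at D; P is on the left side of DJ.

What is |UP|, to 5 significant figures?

23.107

∠UDJ = 57.9°, so DJ runs at 35.4° + (180° − 57.9°) = 157.50° from the x-axis; with |DJ| = 27.1, J = D + 27.1·(cos 157.50°, sin 157.50°) = (5.2856, 31.920). The perpendicularity gives JP at right angles to DJ; with |JP| = 9.6 on the left of DJ, P = J + 9.6·(-0.38268, -0.92388) = (1.6119, 23.051). Then |UP| = |P − U| = 23.107.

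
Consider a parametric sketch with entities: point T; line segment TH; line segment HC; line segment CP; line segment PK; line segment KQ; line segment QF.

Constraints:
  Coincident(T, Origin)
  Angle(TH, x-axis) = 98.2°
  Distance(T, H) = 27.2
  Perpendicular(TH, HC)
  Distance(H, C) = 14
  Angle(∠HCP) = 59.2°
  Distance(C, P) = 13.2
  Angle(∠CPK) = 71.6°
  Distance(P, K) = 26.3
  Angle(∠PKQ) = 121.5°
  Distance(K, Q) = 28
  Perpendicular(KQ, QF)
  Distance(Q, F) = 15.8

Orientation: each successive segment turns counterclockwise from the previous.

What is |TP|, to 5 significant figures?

17.436

T is at the origin; TH runs at 98.2° with length 27.2, so H = (-3.8795, 26.922). TH ⟂ HC, so HC runs at -171.80°; with |HC| = 14.0, C = (-17.736, 24.925). ∠HCP = 59.2° gives CP at -51.000° from the x-axis; with |CP| = 13.2, P = (-9.4293, 14.667). Then |TP| = |P − T| = 17.436.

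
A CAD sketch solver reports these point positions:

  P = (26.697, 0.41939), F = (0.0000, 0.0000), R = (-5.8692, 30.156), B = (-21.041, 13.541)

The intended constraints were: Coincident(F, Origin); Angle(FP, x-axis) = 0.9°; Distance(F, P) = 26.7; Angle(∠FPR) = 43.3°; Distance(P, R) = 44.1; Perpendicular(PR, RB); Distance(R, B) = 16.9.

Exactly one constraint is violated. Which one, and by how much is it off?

Distance(R, B) = 16.9 — off by 5.60.

F = (0.00, 0.00) ✓; FP at 0.9000° ✓; |FP| = 26.70 ✓; ∠FPR = 43.30° ✓; |PR| = 44.10 ✓; ∠(PR, RB) = 90.00° ✓; |RB| = 22.50 ✗.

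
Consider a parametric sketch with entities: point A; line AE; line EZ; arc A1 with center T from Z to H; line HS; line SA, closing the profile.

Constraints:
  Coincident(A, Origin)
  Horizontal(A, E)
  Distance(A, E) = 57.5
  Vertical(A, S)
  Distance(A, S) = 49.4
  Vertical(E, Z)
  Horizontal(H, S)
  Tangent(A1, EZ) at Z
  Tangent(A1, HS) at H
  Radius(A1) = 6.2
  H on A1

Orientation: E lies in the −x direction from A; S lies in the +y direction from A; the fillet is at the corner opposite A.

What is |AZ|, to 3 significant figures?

71.9

A is at the origin; AE is horizontal with |AE| = 57.5 and E on the −x side, so E = (-57.5, 0.00). A and S share the same x with |AS| = 49.4 and S on the +y side, so S = (0.00, 49.4). The virtual corner opposite A is at (-57.5, 49.4). Tangency of A1 to EZ means the radius TZ is perpendicular to EZ and the tangent condition forces TH to be normal to HS, with radius 6.2, so the center T sits 6.2 in from both sides at T = (-51.3, 43.2). That places the tangent points at Z = (-57.5, 43.2) on EZ and H = (-51.3, 49.4) on HS. Then |AZ| = |Z − A| = 71.9.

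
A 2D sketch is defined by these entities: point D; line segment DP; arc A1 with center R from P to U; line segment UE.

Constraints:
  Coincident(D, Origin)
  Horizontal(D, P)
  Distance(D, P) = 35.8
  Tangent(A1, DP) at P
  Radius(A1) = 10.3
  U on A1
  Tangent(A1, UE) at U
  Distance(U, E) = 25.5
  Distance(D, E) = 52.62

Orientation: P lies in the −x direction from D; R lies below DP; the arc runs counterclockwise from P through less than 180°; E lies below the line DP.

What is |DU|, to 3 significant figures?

47.5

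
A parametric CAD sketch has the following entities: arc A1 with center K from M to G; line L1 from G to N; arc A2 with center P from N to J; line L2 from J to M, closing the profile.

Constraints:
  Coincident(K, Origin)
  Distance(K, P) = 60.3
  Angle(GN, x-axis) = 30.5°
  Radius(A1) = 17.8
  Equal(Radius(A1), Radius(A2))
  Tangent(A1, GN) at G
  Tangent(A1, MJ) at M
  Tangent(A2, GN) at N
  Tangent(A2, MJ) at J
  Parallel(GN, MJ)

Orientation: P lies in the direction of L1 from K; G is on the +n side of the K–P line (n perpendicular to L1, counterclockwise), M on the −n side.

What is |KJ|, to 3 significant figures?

62.9

The slot axis is L1's direction at 30.5°, so u = (cos 30.5°, sin 30.5°) = (0.862, 0.508) and n = (−sin 30.5°, cos 30.5°) = (-0.508, 0.862). K is at the origin and P lies 60.3 along u from K, so P = 60.3·u = (52.0, 30.6). Tangency of A1 to both parallel lines with radius 17.8 puts G and M at K ± 17.8·n: G = (-9.03, 15.3), M = (9.03, -15.3). Equal radii place N and J the same way about P: N = P + 17.8·n = (42.9, 45.9), J = P − 17.8·n = (61.0, 15.3). Then |KJ| = |J − K| = 62.9.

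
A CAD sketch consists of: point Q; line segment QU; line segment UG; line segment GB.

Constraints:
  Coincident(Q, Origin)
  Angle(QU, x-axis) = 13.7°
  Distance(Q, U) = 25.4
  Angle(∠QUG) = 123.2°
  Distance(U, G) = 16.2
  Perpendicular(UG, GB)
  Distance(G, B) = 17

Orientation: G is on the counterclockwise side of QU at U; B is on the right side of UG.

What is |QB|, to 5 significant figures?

48.681

Q is at the origin; QU runs at 13.7° with length 25.4, so U = 25.4·(cos 13.7°, sin 13.7°) = (24.677, 6.0157). ∠QUG = 123.2°, so UG runs at 13.7° + (180° − 123.2°) = 70.500° from the x-axis; with |UG| = 16.2, G = U + 16.2·(cos 70.500°, sin 70.500°) = (30.085, 21.286). UG is perpendicular to GB; with |GB| = 17.0 on the right of UG, B = G + 17.0·(0.94264, -0.33381) = (46.110, 15.612). Then |QB| = |B − Q| = 48.681.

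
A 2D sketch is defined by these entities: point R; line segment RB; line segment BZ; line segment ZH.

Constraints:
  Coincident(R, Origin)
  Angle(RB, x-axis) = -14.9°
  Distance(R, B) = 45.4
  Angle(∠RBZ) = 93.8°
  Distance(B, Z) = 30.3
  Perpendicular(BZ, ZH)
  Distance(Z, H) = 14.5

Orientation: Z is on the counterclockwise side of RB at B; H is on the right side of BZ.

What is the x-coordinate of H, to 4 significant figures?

67.32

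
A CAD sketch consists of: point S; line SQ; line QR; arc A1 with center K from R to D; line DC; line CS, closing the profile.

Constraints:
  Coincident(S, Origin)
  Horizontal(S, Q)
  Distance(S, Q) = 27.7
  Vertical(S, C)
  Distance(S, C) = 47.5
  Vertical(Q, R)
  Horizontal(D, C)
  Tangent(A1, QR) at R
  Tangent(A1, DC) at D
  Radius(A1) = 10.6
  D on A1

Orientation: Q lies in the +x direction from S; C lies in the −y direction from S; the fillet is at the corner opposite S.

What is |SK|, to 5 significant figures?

40.670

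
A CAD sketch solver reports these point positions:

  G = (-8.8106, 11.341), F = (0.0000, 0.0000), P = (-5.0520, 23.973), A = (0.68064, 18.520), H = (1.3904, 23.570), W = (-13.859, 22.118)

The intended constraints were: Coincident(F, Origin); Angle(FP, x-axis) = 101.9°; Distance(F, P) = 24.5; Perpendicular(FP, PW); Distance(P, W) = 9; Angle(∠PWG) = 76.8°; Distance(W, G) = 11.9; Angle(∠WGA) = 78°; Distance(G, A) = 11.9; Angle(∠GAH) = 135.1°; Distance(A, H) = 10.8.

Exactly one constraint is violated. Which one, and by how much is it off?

Distance(A, H) = 10.8 — off by 5.70.

F = (0.00, 0.00) ✓; FP at 101.9° ✓; |FP| = 24.50 ✓; ∠(FP, PW) = 89.99° ✓; |PW| = 9.000 ✓; ∠PWG = 76.79° ✓; |WG| = 11.90 ✓; ∠WGA = 78.00° ✓; |GA| = 11.90 ✓; ∠GAH = 135.1° ✓; |AH| = 5.100 ✗.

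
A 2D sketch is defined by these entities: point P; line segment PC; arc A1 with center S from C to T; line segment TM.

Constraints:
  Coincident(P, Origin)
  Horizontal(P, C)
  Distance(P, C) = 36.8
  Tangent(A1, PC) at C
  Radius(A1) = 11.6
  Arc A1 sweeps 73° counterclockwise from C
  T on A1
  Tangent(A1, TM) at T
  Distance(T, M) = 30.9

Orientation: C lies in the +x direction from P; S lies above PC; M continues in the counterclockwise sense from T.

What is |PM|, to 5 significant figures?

68.311

P is at the origin; PC is horizontal with |PC| = 36.8 and C on the +x side, so C = (36.800, 0.0000). A1 meets PC tangentially, so SC is at right angles to PC, so S = C + (0, 11.6) = (36.800, 11.600). On A1, C sits at bearing -90° from S; a 73° counterclockwise sweep puts T at bearing -17°, so T = S + 11.6·(cos -17°, sin -17°) = (47.893, 8.2085). Tangency of A1 to TM means the radius ST is perpendicular to TM, so TM runs along (−sin -17°, cos -17°); with |TM| = 30.9, M = (56.927, 37.758). Then |PM| = |M − P| = 68.311.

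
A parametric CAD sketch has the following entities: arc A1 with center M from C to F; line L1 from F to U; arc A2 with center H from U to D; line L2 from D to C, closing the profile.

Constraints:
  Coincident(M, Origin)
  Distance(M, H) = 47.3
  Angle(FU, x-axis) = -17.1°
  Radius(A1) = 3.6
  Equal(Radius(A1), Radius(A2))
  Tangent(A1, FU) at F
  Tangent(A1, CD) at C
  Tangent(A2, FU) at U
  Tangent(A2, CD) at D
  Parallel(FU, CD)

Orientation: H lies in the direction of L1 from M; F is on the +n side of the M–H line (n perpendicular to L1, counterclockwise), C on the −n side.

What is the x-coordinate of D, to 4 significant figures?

44.15

The slot axis is L1's direction at -17.1°, so u = (cos -17.1°, sin -17.1°) = (0.9558, -0.2940) and n = (−sin -17.1°, cos -17.1°) = (0.2940, 0.9558). M is at the origin and H lies 47.3 along u from M, so H = 47.3·u = (45.21, -13.91). Tangency of A1 to both parallel lines with radius 3.6 puts F and C at M ± 3.6·n: F = (1.059, 3.441), C = (-1.059, -3.441). Equal radii place U and D the same way about H: U = H + 3.6·n = (46.27, -10.47), D = H − 3.6·n = (44.15, -17.35). So D.x = 44.15.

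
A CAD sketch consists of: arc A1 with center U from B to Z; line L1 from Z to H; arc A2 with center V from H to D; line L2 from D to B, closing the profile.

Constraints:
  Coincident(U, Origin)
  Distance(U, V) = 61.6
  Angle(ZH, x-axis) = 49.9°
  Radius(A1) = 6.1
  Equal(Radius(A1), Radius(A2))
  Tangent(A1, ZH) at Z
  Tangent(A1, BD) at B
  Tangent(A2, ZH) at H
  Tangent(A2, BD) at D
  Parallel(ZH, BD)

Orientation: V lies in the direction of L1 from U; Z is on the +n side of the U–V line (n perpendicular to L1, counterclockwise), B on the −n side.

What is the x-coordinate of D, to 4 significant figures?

44.34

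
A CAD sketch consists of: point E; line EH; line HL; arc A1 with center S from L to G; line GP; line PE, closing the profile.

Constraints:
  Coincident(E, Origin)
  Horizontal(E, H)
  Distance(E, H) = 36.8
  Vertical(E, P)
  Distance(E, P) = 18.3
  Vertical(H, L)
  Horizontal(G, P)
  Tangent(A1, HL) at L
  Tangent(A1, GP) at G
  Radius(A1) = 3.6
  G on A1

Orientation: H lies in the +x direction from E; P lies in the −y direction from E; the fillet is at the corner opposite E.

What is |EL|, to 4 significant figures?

39.63

E is at the origin; EH is horizontal with |EH| = 36.8 and H on the +x side, so H = (36.80, 0.000). E and P share the same x with |EP| = 18.3 and P on the −y side, so P = (0.000, -18.30). The virtual corner opposite E is at (36.80, -18.30). Tangency of A1 to HL means the radius SL is perpendicular to HL and tangency of A1 to GP means the radius SG is perpendicular to GP, with radius 3.6, so the center S sits 3.6 in from both sides at S = (33.20, -14.70). That places the tangent points at L = (36.80, -14.70) on HL and G = (33.20, -18.30) on GP. Then |EL| = |L − E| = 39.63.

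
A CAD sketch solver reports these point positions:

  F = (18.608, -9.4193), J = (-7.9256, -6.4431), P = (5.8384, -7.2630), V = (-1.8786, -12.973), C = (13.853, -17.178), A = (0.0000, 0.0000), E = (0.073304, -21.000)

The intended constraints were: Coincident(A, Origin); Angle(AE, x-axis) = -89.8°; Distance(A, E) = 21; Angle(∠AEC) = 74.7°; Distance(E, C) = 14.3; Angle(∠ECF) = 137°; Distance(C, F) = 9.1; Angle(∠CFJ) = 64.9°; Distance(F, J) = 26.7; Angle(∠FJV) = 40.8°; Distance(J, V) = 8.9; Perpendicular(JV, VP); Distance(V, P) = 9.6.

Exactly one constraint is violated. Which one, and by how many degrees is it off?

Perpendicular(JV, VP) — off by 6.30°.

A = (0.00, 0.00) ✓; AE at -89.80° ✓; |AE| = 21.00 ✓; ∠AEC = 74.70° ✓; |EC| = 14.30 ✓; ∠ECF = 137.0° ✓; |CF| = 9.100 ✓; ∠CFJ = 64.90° ✓; |FJ| = 26.70 ✓; ∠FJV = 40.80° ✓; |JV| = 8.900 ✓; ∠(JV, VP) = 83.70° ✗; |VP| = 9.600 ✓.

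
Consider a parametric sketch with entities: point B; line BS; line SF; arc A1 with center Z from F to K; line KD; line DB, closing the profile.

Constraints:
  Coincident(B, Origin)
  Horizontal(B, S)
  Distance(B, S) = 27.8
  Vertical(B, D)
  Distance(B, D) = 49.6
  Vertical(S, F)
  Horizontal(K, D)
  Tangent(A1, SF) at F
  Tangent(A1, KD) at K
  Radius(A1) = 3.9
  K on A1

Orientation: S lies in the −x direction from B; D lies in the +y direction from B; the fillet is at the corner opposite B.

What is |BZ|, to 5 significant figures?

51.572

B and D share the same x with |BD| = 49.6 and D on the +y side, so D = (0.0000, 49.600). The virtual corner opposite B is at (-27.800, 49.600). The tangent condition forces ZF to be normal to SF and tangency of A1 to KD means the radius ZK is perpendicular to KD, with radius 3.9, so the center Z sits 3.9 in from both sides at Z = (-23.900, 45.700). Then |BZ| = |Z − B| = 51.572.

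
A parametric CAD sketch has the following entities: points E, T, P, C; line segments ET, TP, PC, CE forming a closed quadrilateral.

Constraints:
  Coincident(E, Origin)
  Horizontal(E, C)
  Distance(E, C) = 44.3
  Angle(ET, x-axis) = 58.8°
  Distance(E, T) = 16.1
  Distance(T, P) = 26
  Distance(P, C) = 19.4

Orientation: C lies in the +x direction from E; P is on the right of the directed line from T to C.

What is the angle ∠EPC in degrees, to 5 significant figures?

151.10°

Checks: |TP| = 26.00 ✓; |PC| = 19.40 ✓.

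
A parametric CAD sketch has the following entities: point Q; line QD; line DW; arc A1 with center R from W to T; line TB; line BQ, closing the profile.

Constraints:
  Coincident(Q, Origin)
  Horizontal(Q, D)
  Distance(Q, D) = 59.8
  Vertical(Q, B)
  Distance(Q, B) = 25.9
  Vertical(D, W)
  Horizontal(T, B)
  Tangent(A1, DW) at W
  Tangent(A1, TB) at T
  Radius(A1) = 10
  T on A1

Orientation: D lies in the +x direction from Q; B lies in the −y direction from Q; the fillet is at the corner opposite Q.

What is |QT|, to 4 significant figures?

56.13

The virtual corner opposite Q is at (59.80, -25.90). A1 meets DW tangentially, so RW is at right angles to DW and the tangent condition forces RT to be normal to TB, with radius 10.0, so the center R sits 10.0 in from both sides at R = (49.80, -15.90). That places the tangent points at W = (59.80, -15.90) on DW and T = (49.80, -25.90) on TB. Then |QT| = |T − Q| = 56.13.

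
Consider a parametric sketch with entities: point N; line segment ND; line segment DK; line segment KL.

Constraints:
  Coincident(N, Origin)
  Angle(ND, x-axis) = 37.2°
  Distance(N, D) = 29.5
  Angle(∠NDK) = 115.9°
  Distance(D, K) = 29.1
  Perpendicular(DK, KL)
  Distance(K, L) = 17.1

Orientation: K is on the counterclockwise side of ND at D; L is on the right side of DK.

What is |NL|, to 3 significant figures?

60.6

∠NDK = 115.9°, so DK runs at 37.2° + (180° − 115.9°) = 101° from the x-axis; with |DK| = 29.1, K = D + 29.1·(cos 101°, sin 101°) = (17.8, 46.4). The perpendicularity gives KL at right angles to DK; with |KL| = 17.1 on the right of DK, L = K + 17.1·(0.981, 0.196) = (34.6, 49.7). Then |NL| = |L − N| = 60.6.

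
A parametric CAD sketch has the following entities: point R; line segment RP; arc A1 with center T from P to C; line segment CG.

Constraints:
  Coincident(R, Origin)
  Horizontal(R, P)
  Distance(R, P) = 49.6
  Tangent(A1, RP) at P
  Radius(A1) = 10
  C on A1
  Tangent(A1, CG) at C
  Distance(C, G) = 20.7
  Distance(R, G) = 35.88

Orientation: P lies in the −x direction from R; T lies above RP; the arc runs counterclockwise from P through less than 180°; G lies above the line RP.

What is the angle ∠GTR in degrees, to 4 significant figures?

39.26°

R is at the origin; RP is horizontal with |RP| = 49.6 and P on the −x side, so P = (-49.60, 0.000). The tangent condition forces TP to be normal to RP, so T = P + (0, 10) = (-49.60, 10.00). Since TC ⟂ CG (tangency), |TG| = √(10.0² + 20.7²) = 22.99 regardless of where C sits on A1. So G lies on both circle(R, 35.88) and circle(T, 22.99); the above-RP intersection is G = (-29.28, 20.74). C is the foot of the tangent from G: C = (-41.55, 4.072).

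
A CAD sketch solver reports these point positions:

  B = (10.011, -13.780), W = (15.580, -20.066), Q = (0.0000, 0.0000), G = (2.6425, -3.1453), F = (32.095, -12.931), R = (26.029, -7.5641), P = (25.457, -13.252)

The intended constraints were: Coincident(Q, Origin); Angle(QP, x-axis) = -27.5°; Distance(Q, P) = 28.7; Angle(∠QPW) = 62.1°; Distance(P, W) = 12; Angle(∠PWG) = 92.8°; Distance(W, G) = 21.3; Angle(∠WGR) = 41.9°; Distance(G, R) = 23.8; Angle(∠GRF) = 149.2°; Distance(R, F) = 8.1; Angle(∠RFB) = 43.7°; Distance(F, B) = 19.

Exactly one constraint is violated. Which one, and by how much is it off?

Distance(F, B) = 19 — off by 3.10.

Q = (0.00, 0.00) ✓; QP at -27.50° ✓; |QP| = 28.70 ✓; ∠QPW = 62.10° ✓; |PW| = 12.00 ✓; ∠PWG = 92.80° ✓; |WG| = 21.30 ✓; ∠WGR = 41.90° ✓; |GR| = 23.80 ✓; ∠GRF = 149.2° ✓; |RF| = 8.099 ✓; ∠RFB = 43.70° ✓; |FB| = 22.10 ✗.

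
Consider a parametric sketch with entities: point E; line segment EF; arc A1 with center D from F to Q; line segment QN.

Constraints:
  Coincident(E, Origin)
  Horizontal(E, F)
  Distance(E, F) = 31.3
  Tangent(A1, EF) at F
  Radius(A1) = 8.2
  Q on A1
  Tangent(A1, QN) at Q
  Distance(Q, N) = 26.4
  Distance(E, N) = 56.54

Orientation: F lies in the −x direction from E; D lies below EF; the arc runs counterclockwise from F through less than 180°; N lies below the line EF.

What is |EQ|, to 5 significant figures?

39.454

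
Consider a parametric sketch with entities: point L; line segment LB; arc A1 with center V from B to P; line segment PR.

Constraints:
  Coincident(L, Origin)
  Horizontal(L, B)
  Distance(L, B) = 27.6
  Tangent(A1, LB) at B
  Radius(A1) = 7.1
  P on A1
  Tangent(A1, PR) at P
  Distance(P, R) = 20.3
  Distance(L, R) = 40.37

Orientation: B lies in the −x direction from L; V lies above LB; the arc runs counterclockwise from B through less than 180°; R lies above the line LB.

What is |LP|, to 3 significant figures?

23.1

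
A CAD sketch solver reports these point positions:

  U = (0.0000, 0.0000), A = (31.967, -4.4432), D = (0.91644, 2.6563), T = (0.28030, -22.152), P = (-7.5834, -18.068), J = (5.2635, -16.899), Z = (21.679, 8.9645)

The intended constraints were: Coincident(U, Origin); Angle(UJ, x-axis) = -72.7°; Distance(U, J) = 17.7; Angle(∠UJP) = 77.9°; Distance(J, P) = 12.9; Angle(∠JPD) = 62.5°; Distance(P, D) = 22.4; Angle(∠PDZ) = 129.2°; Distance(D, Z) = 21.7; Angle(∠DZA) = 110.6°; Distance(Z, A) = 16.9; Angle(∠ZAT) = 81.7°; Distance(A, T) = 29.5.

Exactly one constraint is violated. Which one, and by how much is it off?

Distance(A, T) = 29.5 — off by 6.80.

U = (0.00, 0.00) ✓; UJ at -72.70° ✓; |UJ| = 17.70 ✓; ∠UJP = 77.90° ✓; |JP| = 12.90 ✓; ∠JPD = 62.50° ✓; |PD| = 22.40 ✓; ∠PDZ = 129.2° ✓; |DZ| = 21.70 ✓; ∠DZA = 110.6° ✓; |ZA| = 16.90 ✓; ∠ZAT = 81.70° ✓; |AT| = 36.30 ✗.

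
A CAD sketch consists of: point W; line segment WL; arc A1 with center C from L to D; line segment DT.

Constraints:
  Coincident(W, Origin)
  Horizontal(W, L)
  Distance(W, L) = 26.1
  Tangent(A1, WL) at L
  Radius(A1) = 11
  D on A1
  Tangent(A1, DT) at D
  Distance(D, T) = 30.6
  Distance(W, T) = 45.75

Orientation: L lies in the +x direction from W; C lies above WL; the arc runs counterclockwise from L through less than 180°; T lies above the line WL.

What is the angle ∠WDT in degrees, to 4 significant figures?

81.00°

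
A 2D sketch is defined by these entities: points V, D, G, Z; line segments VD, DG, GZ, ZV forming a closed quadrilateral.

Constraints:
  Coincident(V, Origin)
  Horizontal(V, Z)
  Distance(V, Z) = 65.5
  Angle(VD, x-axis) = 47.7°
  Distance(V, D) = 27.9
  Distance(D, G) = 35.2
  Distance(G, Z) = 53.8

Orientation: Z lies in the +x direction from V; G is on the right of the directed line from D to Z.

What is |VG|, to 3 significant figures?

19.7

V is at the origin; V and Z share the same y with |VZ| = 65.5 and Z in +x, so Z = (65.5, 0). VD runs at 47.7° with |VD| = 27.9, so D = (18.8, 20.6). G is determined by |DG| = 35.2 and |GZ| = 53.8 together: it lies at the intersection of circle(D, 35.2) and circle(Z, 53.8). With |DZ| = 51.1, the foot of the radical line on DZ is 9.33 from D and the perpendicular offset is √(35.2² − 9.33²) = 33.9. Taking the right-of-DZ solution: G = (13.6, -14.2).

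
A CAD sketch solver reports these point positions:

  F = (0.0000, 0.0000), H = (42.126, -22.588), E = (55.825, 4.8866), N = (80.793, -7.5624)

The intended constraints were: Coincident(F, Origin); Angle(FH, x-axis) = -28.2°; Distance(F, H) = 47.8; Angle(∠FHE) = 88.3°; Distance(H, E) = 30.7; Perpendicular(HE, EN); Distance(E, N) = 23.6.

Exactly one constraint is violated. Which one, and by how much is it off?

Distance(E, N) = 23.6 — off by 4.30.

F = (0.00, 0.00) ✓; FH at -28.20° ✓; |FH| = 47.80 ✓; ∠FHE = 88.30° ✓; |HE| = 30.70 ✓; ∠(HE, EN) = 90.00° ✓; |EN| = 27.90 ✗.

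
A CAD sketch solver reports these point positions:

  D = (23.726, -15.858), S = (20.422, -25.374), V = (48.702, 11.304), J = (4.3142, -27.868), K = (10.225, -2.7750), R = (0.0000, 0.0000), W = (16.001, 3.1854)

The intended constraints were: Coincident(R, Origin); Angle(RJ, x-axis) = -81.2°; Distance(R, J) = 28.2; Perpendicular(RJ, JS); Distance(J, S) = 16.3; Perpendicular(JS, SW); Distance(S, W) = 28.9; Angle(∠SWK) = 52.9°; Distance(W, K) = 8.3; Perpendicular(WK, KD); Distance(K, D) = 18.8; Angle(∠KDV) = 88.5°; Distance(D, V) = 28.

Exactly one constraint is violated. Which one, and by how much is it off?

Distance(D, V) = 28 — off by 8.90.

R = (0.00, 0.00) ✓; RJ at -81.20° ✓; |RJ| = 28.20 ✓; ∠(RJ, JS) = 90.00° ✓; |JS| = 16.30 ✓; ∠(JS, SW) = 90.00° ✓; |SW| = 28.90 ✓; ∠SWK = 52.90° ✓; |WK| = 8.300 ✓; ∠(WK, KD) = 90.00° ✓; |KD| = 18.80 ✓; ∠KDV = 88.50° ✓; |DV| = 36.90 ✗.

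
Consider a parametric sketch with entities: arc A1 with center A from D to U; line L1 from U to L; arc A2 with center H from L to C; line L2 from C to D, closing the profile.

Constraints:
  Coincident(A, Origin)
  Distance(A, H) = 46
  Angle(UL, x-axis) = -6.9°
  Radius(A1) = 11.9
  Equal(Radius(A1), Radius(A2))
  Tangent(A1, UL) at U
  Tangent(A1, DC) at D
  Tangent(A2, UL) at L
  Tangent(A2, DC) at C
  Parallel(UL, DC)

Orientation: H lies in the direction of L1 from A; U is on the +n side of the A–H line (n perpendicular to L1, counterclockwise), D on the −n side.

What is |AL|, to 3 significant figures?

47.5

Tangency of A1 to both parallel lines with radius 11.9 puts U and D at A ± 11.9·n: U = (1.43, 11.8), D = (-1.43, -11.8). Equal radii place L and C the same way about H: L = H + 11.9·n = (47.1, 6.29), C = H − 11.9·n = (44.2, -17.3). Then |AL| = |L − A| = 47.5.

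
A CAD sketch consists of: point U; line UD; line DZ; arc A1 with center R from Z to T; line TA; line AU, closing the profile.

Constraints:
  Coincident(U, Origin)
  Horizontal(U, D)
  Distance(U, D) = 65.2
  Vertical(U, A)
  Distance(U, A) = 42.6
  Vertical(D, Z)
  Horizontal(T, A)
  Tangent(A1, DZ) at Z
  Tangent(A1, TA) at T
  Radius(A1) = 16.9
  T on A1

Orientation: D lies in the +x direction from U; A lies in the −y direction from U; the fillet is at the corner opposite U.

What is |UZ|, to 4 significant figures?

70.08

U is at the origin; UD is horizontal with |UD| = 65.2 and D on the +x side, so D = (65.20, 0.000). UA is vertical with |UA| = 42.6 and A on the −y side, so A = (0.000, -42.60). The virtual corner opposite U is at (65.20, -42.60). The tangent condition forces RZ to be normal to DZ and A1 meets TA tangentially, so RT is at right angles to TA, with radius 16.9, so the center R sits 16.9 in from both sides at R = (48.30, -25.70). That places the tangent points at Z = (65.20, -25.70) on DZ and T = (48.30, -42.60) on TA. Then |UZ| = |Z − U| = 70.08.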